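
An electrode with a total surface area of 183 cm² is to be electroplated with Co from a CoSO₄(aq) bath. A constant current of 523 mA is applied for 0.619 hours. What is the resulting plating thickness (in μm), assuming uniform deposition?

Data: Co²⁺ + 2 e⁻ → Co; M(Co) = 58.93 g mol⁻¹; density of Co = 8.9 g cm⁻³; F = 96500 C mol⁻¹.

Q = I·t = 0.5230 × 2228.4 = 1165 C; n(e⁻) = 0.01208 mol.
n(Co) = n(e⁻)/2 = 0.006039 mol, so m = 0.006039 × 58.93 = 0.3559 g.
Volume = m/ρ = 0.3559 / 8.9 = 0.03998 cm³.
Thickness = V/A = 0.03998 / 183 = 2.18 × 10⁻⁴ cm = 2.18 μm.

2.18 μm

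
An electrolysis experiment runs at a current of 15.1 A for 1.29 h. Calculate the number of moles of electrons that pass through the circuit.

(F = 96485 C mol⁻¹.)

Q = I·t = 15.10 A × 4644.0 s = 70120 C.
n(e⁻) = Q/F = 70120 / 96485 = 0.727 mol.

0.727 mol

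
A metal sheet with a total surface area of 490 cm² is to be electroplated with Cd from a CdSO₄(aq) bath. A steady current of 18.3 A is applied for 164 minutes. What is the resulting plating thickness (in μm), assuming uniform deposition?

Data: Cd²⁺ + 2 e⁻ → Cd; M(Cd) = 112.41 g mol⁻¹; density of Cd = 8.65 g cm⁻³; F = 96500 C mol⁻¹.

247 μm

Q = I·t = 18.30 × 9840.0 = 180100 C; n(e⁻) = 1.866 mol.
n(Cd) = n(e⁻)/2 = 0.9330 mol, so m = 0.9330 × 112.41 = 104.9 g.
Volume = m/ρ = 104.9 / 8.65 = 12.12 cm³.
Thickness = V/A = 12.12 / 490 = 0.0247 cm = 247 μm.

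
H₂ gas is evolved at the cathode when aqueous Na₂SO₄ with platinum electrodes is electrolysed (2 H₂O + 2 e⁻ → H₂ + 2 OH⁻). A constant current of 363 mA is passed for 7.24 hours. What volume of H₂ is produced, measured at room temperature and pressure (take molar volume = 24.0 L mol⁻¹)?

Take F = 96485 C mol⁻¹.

Q = I·t = 0.3630 A × 26064 s = 9461 C.
n(e⁻) = Q/F = 9461 / 96485 = 0.09806 mol.
2 electrons are transferred per H₂ molecule, so n(H₂) = 0.09806 / 2 = 0.04903 mol.
V = n × V_m = 0.04903 × 24.0 = 1.18 L.

1.18 L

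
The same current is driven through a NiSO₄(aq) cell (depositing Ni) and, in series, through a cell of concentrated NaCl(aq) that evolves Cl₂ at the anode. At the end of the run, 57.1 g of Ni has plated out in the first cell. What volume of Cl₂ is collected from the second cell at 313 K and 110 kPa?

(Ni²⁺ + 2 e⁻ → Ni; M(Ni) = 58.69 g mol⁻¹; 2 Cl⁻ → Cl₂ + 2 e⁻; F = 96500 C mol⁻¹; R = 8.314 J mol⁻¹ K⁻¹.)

23.0 L

n(Ni) = 57.1 / 58.69 = 0.9729 mol, so n(e⁻) = 2 × 0.9729 = 1.946 mol.
The cells are in series, so the same 1.946 mol of electrons passes through the second cell.
2 Cl⁻ → Cl₂ + 2 e⁻ — 2 mol e⁻ per mol Cl₂, so n(Cl₂) = 1.946/2 = 0.9729 mol.
V = nRT/P = (0.9729 × 8.314 × 313) / (110 × 10³) = 0.0230 m³ = 23.0 L.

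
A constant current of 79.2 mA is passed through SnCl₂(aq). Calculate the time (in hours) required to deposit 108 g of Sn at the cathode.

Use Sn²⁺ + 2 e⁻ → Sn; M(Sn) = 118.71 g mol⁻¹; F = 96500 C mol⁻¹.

n(Sn) = m/M = 108 / 118.71 = 0.9098 mol.
Each Sn atom requires 2 electrons, so n(e⁻) = 2 × 0.9098 = 1.820 mol.
Q = n(e⁻)·F = 1.820 × 96500 = 175600 C.
t = Q/I = 175600 / 0.07920 A = 2217000 s = 616 h.

616 h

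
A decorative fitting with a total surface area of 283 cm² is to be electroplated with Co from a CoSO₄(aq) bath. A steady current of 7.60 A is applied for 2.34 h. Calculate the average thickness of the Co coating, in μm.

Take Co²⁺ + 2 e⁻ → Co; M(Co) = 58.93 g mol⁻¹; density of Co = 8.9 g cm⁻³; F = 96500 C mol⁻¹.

Q = I·t = 7.600 × 8424.0 = 64020 C; n(e⁻) = 0.6634 mol.
n(Co) = n(e⁻)/2 = 0.3317 mol, so m = 0.3317 × 58.93 = 19.55 g.
Volume = m/ρ = 19.55 / 8.9 = 2.196 cm³.
Thickness = V/A = 2.196 / 283 = 0.00776 cm = 77.6 μm.

77.6 μm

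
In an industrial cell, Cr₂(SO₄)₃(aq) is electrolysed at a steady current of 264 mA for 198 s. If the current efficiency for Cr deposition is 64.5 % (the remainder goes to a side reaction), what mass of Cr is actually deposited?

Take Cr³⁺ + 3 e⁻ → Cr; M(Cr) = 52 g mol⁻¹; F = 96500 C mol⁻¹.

Q = I·t = 0.2640 × 198.00 = 52.27 C.
n(e⁻) = 52.27/96500 = 0.0005417 mol; theoretically n(Cr) = 0.0005417/3 = 0.0001806 mol, m_theo = 0.009389 g.
At 64.5 % efficiency, m_actual = 0.645 × 0.009389 = 0.00606 g.

0.00606 g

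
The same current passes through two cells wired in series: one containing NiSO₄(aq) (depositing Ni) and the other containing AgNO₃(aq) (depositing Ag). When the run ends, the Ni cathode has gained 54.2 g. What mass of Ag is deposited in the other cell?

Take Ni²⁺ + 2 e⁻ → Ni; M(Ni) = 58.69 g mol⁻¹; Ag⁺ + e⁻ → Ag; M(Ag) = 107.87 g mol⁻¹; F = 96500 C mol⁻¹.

n(Ni) = 54.2 / 58.69 = 0.9235 mol.
Since Ni²⁺ + 2 e⁻ → Ni, n(e⁻) passed = 2 × 0.9235 = 1.847 mol.
Cells in series carry the same charge, so the same 1.847 mol of electrons passes through cell 2.
Ag⁺ + e⁻ → Ag, so n(Ag) = 1.847 / 1 = 1.847 mol.
m(Ag) = 1.847 × 107.87 = 199 g.

199 g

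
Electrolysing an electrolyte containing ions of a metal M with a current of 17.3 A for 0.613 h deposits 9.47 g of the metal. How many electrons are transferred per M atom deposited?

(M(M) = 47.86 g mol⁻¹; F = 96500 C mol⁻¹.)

2

Q = I·t = 17.30 A × 2206.8 s = 38180 C, so n(e⁻) = 38180/96500 = 0.3956 mol.
n(M) deposited = 9.47 / 47.86 = 0.1979 mol.
Electrons per atom = n(e⁻)/n(M) = 0.3956 / 0.1979 = 2.00 ≈ 2, so the ion is M²⁺.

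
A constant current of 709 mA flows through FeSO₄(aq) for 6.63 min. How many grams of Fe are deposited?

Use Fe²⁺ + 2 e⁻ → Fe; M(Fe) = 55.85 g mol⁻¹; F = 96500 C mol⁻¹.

Q = I·t = 0.7090 A × 397.80 s = 282.0 C.
n(e⁻) = Q/F = 282.0 / 96500 = 0.002923 mol.
Fe²⁺ + 2 e⁻ → Fe, so n(Fe) = n(e⁻)/2 = 0.001461 mol.
m = n·M = 0.001461 × 55.85 = 0.0816 g.

0.0816 g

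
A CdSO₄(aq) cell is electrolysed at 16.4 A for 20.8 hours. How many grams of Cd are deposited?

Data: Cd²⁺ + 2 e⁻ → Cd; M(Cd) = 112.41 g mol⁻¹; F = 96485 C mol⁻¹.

Q = I·t = 16.40 A × 74880 s = 1228000 C.
n(e⁻) = Q/F = 1228000 / 96485 = 12.73 mol.
Cd²⁺ + 2 e⁻ → Cd, so n(Cd) = n(e⁻)/2 = 6.364 mol.
m = n·M = 6.364 × 112.41 = 715 g.

715 g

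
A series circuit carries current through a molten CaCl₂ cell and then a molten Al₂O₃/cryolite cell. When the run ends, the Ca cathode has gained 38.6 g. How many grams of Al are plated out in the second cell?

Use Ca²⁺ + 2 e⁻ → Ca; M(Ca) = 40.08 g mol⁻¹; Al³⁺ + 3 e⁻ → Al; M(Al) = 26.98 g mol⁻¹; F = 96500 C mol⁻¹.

17.3 g

n(Ca) = 38.6 / 40.08 = 0.9631 mol.
Since Ca²⁺ + 2 e⁻ → Ca, n(e⁻) passed = 2 × 0.9631 = 1.926 mol.
Cells in series carry the same charge, so the same 1.926 mol of electrons passes through cell 2.
Al³⁺ + 3 e⁻ → Al, so n(Al) = 1.926 / 3 = 0.6420 mol.
m(Al) = 0.6420 × 26.98 = 17.3 g.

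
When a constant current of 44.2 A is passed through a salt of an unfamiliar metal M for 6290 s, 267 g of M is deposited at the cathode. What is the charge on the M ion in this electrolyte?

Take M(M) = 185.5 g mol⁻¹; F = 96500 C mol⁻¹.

+2

Q = I·t = 44.20 A × 6290.0 s = 278000 C, so n(e⁻) = 278000/96500 = 2.881 mol.
n(M) deposited = 267 / 185.5 = 1.439 mol.
Electrons per atom = n(e⁻)/n(M) = 2.881 / 1.439 = 2.00 ≈ 2, so the ion is M²⁺.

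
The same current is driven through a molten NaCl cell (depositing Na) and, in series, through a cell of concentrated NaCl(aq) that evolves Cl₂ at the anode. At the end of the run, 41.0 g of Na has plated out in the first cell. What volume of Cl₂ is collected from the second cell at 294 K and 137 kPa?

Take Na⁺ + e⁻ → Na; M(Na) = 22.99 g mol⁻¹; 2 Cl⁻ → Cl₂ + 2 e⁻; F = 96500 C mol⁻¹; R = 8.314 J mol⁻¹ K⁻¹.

15.9 L

n(Na) = 41.0 / 22.99 = 1.783 mol, so n(e⁻) = 1 × 1.783 = 1.783 mol.
The cells are in series, so the same 1.783 mol of electrons passes through the second cell.
2 Cl⁻ → Cl₂ + 2 e⁻ — 2 mol e⁻ per mol Cl₂, so n(Cl₂) = 1.783/2 = 0.8917 mol.
V = nRT/P = (0.8917 × 8.314 × 294) / (137 × 10³) = 0.0159 m³ = 15.9 L.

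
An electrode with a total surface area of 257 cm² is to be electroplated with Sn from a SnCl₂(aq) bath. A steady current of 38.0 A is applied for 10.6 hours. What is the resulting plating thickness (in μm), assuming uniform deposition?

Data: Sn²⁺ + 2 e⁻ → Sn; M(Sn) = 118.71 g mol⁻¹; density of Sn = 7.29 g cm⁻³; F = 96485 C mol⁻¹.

4760 μm

Q = I·t = 38.00 × 38160 = 1450000 C; n(e⁻) = 15.03 mol.
n(Sn) = n(e⁻)/2 = 7.515 mol, so m = 7.515 × 118.71 = 892.1 g.
Volume = m/ρ = 892.1 / 7.29 = 122.4 cm³.
Thickness = V/A = 122.4 / 257 = 0.476 cm = 4760 μm.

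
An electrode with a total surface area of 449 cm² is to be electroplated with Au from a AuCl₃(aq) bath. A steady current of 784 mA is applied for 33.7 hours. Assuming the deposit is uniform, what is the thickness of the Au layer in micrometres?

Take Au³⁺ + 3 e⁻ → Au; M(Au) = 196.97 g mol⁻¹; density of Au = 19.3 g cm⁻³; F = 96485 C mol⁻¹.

74.7 μm

Q = I·t = 0.7840 × 121320 = 95110 C; n(e⁻) = 0.9858 mol.
n(Au) = n(e⁻)/3 = 0.3286 mol, so m = 0.3286 × 196.97 = 64.72 g.
Volume = m/ρ = 64.72 / 19.3 = 3.354 cm³.
Thickness = V/A = 3.354 / 449 = 0.00747 cm = 74.7 μm.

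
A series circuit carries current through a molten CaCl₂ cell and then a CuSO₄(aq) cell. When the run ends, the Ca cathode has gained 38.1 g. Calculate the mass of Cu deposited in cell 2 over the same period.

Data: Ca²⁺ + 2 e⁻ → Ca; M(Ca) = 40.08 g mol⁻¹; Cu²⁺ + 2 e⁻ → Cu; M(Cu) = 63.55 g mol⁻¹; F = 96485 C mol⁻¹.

n(Ca) = 38.1 / 40.08 = 0.9506 mol.
Since Ca²⁺ + 2 e⁻ → Ca, n(e⁻) passed = 2 × 0.9506 = 1.901 mol.
Cells in series carry the same charge, so the same 1.901 mol of electrons passes through cell 2.
Cu²⁺ + 2 e⁻ → Cu, so n(Cu) = 1.901 / 2 = 0.9506 mol.
m(Cu) = 0.9506 × 63.55 = 60.4 g.

60.4 g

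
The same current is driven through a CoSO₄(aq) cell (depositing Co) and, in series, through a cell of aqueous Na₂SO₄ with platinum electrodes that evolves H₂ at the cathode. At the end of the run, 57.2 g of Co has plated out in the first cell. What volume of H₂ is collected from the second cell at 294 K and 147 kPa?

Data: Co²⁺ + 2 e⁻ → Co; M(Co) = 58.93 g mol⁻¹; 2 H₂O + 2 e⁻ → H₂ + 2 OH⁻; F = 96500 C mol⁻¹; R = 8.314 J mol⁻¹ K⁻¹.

16.1 L

n(Co) = 57.2 / 58.93 = 0.9706 mol, so n(e⁻) = 2 × 0.9706 = 1.941 mol.
The cells are in series, so the same 1.941 mol of electrons passes through the second cell.
2 H₂O + 2 e⁻ → H₂ + 2 OH⁻ — 2 mol e⁻ per mol H₂, so n(H₂) = 1.941/2 = 0.9706 mol.
V = nRT/P = (0.9706 × 8.314 × 294) / (147 × 10³) = 0.0161 m³ = 16.1 L.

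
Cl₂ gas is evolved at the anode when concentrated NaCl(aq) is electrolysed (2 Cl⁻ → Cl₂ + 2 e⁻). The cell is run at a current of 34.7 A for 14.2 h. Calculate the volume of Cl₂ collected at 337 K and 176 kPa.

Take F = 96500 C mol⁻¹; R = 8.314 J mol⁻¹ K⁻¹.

146 L

Q = I·t = 34.70 A × 51120 s = 1774000 C.
n(e⁻) = Q/F = 1774000 / 96500 = 18.38 mol.
2 electrons are transferred per Cl₂ molecule, so n(Cl₂) = 18.38 / 2 = 9.191 mol.
V = nRT/P = (9.191 × 8.314 × 337) / (176 × 10³ Pa) = 0.146 m³ = 146 L.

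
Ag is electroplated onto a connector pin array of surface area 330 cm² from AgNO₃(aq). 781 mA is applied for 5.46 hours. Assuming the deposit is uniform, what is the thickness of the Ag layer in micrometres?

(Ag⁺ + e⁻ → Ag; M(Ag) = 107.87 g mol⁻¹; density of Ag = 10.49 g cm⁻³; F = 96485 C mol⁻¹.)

49.6 μm

Q = I·t = 0.7810 × 19656 = 15350 C; n(e⁻) = 0.1591 mol.
n(Ag) = n(e⁻)/1 = 0.1591 mol, so m = 0.1591 × 107.87 = 17.16 g.
Volume = m/ρ = 17.16 / 10.49 = 1.636 cm³.
Thickness = V/A = 1.636 / 330 = 0.00496 cm = 49.6 μm.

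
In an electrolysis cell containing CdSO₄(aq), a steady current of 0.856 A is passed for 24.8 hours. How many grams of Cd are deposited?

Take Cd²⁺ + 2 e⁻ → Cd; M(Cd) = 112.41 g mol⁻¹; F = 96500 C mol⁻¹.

Q = I·t = 0.8560 A × 89280 s = 76420 C.
n(e⁻) = Q/F = 76420 / 96500 = 0.7920 mol.
Cd²⁺ + 2 e⁻ → Cd, so n(Cd) = n(e⁻)/2 = 0.3960 mol.
m = n·M = 0.3960 × 112.41 = 44.5 g.

44.5 g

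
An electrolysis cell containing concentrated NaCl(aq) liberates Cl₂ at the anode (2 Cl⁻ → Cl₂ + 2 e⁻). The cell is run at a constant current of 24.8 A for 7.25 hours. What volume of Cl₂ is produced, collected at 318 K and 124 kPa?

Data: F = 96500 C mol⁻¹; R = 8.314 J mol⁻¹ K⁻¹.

71.5 L

Q = I·t = 24.80 A × 26100 s = 647300 C.
n(e⁻) = Q/F = 647300 / 96500 = 6.708 mol.
2 electrons are transferred per Cl₂ molecule, so n(Cl₂) = 6.708 / 2 = 3.354 mol.
V = nRT/P = (3.354 × 8.314 × 318) / (124 × 10³ Pa) = 0.0715 m³ = 71.5 L.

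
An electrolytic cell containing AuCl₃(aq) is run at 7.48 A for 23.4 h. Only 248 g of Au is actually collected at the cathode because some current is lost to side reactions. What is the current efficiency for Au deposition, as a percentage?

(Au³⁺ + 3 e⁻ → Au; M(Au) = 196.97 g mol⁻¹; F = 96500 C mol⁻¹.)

Q = I·t = 7.480 × 84240 = 630100 C; n(e⁻) = 630100/96500 = 6.530 mol.
Theoretical n(Au) = n(e⁻)/3 = 2.177 mol, i.e. m_theo = 2.177 × 196.97 = 428.7 g.
Efficiency = m_actual / m_theo = 248 / 428.7 = 57.8 %.

57.8 %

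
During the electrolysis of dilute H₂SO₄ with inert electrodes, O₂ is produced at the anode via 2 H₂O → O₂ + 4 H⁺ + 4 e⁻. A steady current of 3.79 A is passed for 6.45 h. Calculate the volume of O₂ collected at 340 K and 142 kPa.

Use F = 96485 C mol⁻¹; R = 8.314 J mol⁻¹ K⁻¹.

4.54 L

Q = I·t = 3.790 A × 23220 s = 88000 C.
n(e⁻) = Q/F = 88000 / 96485 = 0.9121 mol.
4 electrons are transferred per O₂ molecule, so n(O₂) = 0.9121 / 4 = 0.2280 mol.
V = nRT/P = (0.2280 × 8.314 × 340) / (142 × 10³ Pa) = 0.00454 m³ = 4.54 L.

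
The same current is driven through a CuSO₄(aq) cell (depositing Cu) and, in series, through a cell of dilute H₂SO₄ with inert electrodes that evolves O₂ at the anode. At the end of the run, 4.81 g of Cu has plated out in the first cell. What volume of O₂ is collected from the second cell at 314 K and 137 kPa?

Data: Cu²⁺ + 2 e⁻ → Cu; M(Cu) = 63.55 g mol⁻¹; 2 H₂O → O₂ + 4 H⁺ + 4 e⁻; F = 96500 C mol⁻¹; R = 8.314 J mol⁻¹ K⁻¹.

n(Cu) = 4.81 / 63.55 = 0.07569 mol, so n(e⁻) = 2 × 0.07569 = 0.1514 mol.
The cells are in series, so the same 0.1514 mol of electrons passes through the second cell.
2 H₂O → O₂ + 4 H⁺ + 4 e⁻ — 4 mol e⁻ per mol O₂, so n(O₂) = 0.1514/4 = 0.03784 mol.
V = nRT/P = (0.03784 × 8.314 × 314) / (137 × 10³) = 7.21 × 10⁻⁴ m³ = 0.721 L.

0.721 L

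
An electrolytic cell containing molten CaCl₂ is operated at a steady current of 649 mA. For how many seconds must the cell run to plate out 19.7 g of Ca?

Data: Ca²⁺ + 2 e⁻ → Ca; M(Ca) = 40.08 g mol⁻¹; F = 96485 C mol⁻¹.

n(Ca) = m/M = 19.7 / 40.08 = 0.4915 mol.
Each Ca atom requires 2 electrons, so n(e⁻) = 2 × 0.4915 = 0.9830 mol.
Q = n(e⁻)·F = 0.9830 × 96485 = 94850 C.
t = Q/I = 94850 / 0.6490 A = 146100 s.

1.46 × 10⁵ s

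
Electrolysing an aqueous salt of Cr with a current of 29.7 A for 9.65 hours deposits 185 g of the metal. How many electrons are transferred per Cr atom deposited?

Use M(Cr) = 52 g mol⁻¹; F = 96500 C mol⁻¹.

Q = I·t = 29.70 A × 34740 s = 1032000 C, so n(e⁻) = 1032000/96500 = 10.69 mol.
n(Cr) deposited = 185 / 52 = 3.558 mol.
Electrons per atom = n(e⁻)/n(Cr) = 10.69 / 3.558 = 3.01 ≈ 3, so the ion is Cr³⁺.

3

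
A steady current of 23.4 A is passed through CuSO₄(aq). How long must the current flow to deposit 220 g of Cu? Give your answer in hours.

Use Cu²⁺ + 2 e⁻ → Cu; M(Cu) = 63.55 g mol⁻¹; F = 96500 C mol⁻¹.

n(Cu) = m/M = 220 / 63.55 = 3.462 mol.
Each Cu atom requires 2 electrons, so n(e⁻) = 2 × 3.462 = 6.924 mol.
Q = n(e⁻)·F = 6.924 × 96500 = 668100 C.
t = Q/I = 668100 / 23.40 A = 28550 s = 7.93 h.

7.93 h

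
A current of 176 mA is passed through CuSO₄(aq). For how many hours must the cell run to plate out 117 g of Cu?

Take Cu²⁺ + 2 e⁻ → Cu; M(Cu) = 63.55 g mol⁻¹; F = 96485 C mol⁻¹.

n(Cu) = m/M = 117 / 63.55 = 1.841 mol.
Each Cu atom requires 2 electrons, so n(e⁻) = 2 × 1.841 = 3.682 mol.
Q = n(e⁻)·F = 3.682 × 96485 = 355300 C.
t = Q/I = 355300 / 0.1760 A = 2019000 s = 561 h.

561 h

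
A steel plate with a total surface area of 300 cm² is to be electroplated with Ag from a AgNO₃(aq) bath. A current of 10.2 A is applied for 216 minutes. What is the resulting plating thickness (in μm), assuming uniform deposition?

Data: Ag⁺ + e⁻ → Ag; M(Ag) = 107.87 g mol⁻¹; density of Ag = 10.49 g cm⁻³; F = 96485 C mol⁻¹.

Q = I·t = 10.20 × 12960 = 132200 C; n(e⁻) = 1.370 mol.
n(Ag) = n(e⁻)/1 = 1.370 mol, so m = 1.370 × 107.87 = 147.8 g.
Volume = m/ρ = 147.8 / 10.49 = 14.09 cm³.
Thickness = V/A = 14.09 / 300 = 0.0470 cm = 470 μm.

470 μm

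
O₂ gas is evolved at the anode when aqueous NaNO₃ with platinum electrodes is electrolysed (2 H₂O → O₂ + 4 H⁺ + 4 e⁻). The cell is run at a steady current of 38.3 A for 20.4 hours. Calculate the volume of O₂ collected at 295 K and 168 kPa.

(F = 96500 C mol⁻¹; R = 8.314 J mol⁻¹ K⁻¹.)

106 L

Q = I·t = 38.30 A × 73440 s = 2813000 C.
n(e⁻) = Q/F = 2813000 / 96500 = 29.15 mol.
4 electrons are transferred per O₂ molecule, so n(O₂) = 29.15 / 4 = 7.287 mol.
V = nRT/P = (7.287 × 8.314 × 295) / (168 × 10³ Pa) = 0.106 m³ = 106 L.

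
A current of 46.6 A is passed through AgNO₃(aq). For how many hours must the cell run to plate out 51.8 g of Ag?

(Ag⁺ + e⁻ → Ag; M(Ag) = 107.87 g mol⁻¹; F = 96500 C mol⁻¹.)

n(Ag) = m/M = 51.8 / 107.87 = 0.4802 mol.
Each Ag atom requires 1 electron, so n(e⁻) = 1 × 0.4802 = 0.4802 mol.
Q = n(e⁻)·F = 0.4802 × 96500 = 46340 C.
t = Q/I = 46340 / 46.60 A = 994.4 s = 0.276 h.

0.276 h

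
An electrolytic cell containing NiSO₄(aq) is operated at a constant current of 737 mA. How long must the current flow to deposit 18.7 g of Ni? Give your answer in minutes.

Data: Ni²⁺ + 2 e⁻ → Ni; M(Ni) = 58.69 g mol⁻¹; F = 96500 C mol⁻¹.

n(Ni) = m/M = 18.7 / 58.69 = 0.3186 mol.
Each Ni atom requires 2 electrons, so n(e⁻) = 2 × 0.3186 = 0.6372 mol.
Q = n(e⁻)·F = 0.6372 × 96500 = 61490 C.
t = Q/I = 61490 / 0.7370 A = 83440 s = 1390 min.

1390 min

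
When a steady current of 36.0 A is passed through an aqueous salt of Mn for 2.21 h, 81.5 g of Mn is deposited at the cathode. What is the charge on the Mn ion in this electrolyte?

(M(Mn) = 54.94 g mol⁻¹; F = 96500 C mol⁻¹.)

+2

Q = I·t = 36.00 A × 7956.0 s = 286400 C, so n(e⁻) = 286400/96500 = 2.968 mol.
n(Mn) deposited = 81.5 / 54.94 = 1.483 mol.
Electrons per atom = n(e⁻)/n(Mn) = 2.968 / 1.483 = 2.00 ≈ 2, so the ion is Mn²⁺.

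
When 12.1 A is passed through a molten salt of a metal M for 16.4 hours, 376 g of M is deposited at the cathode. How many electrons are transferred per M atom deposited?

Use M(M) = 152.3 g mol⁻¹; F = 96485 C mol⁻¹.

3

Q = I·t = 12.10 A × 59040 s = 714400 C, so n(e⁻) = 714400/96485 = 7.404 mol.
n(M) deposited = 376 / 152.3 = 2.469 mol.
Electrons per atom = n(e⁻)/n(M) = 7.404 / 2.469 = 3.00 ≈ 3, so the ion is M³⁺.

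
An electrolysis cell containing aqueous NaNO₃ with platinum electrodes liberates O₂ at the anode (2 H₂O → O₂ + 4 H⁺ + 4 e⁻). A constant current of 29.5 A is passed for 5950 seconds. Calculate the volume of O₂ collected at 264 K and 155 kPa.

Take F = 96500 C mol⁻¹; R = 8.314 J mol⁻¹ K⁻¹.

Q = I·t = 29.50 A × 5950.0 s = 175500 C.
n(e⁻) = Q/F = 175500 / 96500 = 1.819 mol.
4 electrons are transferred per O₂ molecule, so n(O₂) = 1.819 / 4 = 0.4547 mol.
V = nRT/P = (0.4547 × 8.314 × 264) / (155 × 10³ Pa) = 0.00644 m³ = 6.44 L.

6.44 L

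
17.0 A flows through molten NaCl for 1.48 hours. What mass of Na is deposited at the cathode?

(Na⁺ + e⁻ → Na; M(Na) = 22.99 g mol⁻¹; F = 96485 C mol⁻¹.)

21.6 g

Q = I·t = 17.00 A × 5328.0 s = 90580 C.
n(e⁻) = Q/F = 90580 / 96485 = 0.9388 mol.
Na⁺ + e⁻ → Na, so n(Na) = n(e⁻)/1 = 0.9388 mol.
m = n·M = 0.9388 × 22.99 = 21.6 g.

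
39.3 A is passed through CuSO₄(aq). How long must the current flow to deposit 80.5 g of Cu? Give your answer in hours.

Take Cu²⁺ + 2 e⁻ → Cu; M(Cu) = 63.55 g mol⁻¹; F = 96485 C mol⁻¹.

n(Cu) = m/M = 80.5 / 63.55 = 1.267 mol.
Each Cu atom requires 2 electrons, so n(e⁻) = 2 × 1.267 = 2.533 mol.
Q = n(e⁻)·F = 2.533 × 96485 = 244400 C.
t = Q/I = 244400 / 39.30 A = 6220 s = 1.73 h.

1.73 h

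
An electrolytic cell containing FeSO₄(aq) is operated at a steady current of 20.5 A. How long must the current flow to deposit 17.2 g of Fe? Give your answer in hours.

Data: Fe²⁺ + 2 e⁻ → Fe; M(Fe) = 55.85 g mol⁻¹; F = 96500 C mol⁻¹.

0.805 h

n(Fe) = m/M = 17.2 / 55.85 = 0.3080 mol.
Each Fe atom requires 2 electrons, so n(e⁻) = 2 × 0.3080 = 0.6159 mol.
Q = n(e⁻)·F = 0.6159 × 96500 = 59440 C.
t = Q/I = 59440 / 20.50 A = 2899 s = 0.805 h.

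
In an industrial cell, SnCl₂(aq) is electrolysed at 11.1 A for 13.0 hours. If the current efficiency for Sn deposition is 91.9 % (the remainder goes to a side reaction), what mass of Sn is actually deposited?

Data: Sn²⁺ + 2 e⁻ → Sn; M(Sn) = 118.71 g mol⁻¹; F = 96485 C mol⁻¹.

Q = I·t = 11.10 × 46800 = 519500 C.
n(e⁻) = 519500/96485 = 5.384 mol; theoretically n(Sn) = 5.384/2 = 2.692 mol, m_theo = 319.6 g.
At 91.9 % efficiency, m_actual = 0.919 × 319.6 = 294 g.

294 g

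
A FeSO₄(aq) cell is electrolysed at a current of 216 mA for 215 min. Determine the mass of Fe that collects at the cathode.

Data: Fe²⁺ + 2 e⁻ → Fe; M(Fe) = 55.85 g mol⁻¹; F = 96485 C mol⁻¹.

0.806 g

Q = I·t = 0.2160 A × 12900 s = 2786 C.
n(e⁻) = Q/F = 2786 / 96485 = 0.02888 mol.
Fe²⁺ + 2 e⁻ → Fe, so n(Fe) = n(e⁻)/2 = 0.01444 mol.
m = n·M = 0.01444 × 55.85 = 0.806 g.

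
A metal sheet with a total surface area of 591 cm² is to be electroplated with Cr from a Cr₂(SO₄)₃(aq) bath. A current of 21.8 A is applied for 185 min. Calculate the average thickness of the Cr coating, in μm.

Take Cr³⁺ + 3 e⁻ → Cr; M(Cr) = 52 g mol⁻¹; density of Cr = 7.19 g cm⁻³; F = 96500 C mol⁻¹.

102 μm

Q = I·t = 21.80 × 11100 = 242000 C; n(e⁻) = 2.508 mol.
n(Cr) = n(e⁻)/3 = 0.8359 mol, so m = 0.8359 × 52 = 43.46 g.
Volume = m/ρ = 43.46 / 7.19 = 6.045 cm³.
Thickness = V/A = 6.045 / 591 = 0.0102 cm = 102 μm.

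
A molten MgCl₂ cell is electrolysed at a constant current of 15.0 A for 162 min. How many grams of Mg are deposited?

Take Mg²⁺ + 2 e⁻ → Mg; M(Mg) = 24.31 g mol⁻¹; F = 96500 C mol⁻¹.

Q = I·t = 15.00 A × 9720.0 s = 145800 C.
n(e⁻) = Q/F = 145800 / 96500 = 1.511 mol.
Mg²⁺ + 2 e⁻ → Mg, so n(Mg) = n(e⁻)/2 = 0.7554 mol.
m = n·M = 0.7554 × 24.31 = 18.4 g.

18.4 g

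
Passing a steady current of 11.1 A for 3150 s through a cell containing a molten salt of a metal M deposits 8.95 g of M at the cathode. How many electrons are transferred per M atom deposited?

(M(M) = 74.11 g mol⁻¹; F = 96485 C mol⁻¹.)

3

Q = I·t = 11.10 A × 3150.0 s = 34960 C, so n(e⁻) = 34960/96485 = 0.3624 mol.
n(M) deposited = 8.95 / 74.11 = 0.1208 mol.
Electrons per atom = n(e⁻)/n(M) = 0.3624 / 0.1208 = 3.00 ≈ 3, so the ion is M³⁺.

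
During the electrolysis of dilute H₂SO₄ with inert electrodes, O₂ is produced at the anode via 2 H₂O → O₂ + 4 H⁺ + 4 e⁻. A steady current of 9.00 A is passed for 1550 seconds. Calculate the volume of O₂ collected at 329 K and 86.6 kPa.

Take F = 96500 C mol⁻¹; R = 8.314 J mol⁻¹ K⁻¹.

1.14 L

Q = I·t = 9.000 A × 1550.0 s = 13950 C.
n(e⁻) = Q/F = 13950 / 96500 = 0.1446 mol.
4 electrons are transferred per O₂ molecule, so n(O₂) = 0.1446 / 4 = 0.03614 mol.
V = nRT/P = (0.03614 × 8.314 × 329) / (86.6 × 10³ Pa) = 0.00114 m³ = 1.14 L.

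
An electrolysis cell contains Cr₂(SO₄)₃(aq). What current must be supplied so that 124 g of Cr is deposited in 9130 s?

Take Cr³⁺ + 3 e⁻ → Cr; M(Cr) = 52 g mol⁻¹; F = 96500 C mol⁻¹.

75.6 A

n(Cr) = 124 / 52 = 2.385 mol.
n(e⁻) = 3 × 2.385 = 7.154 mol.
Q = n(e⁻)·F = 7.154 × 96500 = 690300 C.
I = Q/t = 690300 / 9130.0 s = 75.6 A.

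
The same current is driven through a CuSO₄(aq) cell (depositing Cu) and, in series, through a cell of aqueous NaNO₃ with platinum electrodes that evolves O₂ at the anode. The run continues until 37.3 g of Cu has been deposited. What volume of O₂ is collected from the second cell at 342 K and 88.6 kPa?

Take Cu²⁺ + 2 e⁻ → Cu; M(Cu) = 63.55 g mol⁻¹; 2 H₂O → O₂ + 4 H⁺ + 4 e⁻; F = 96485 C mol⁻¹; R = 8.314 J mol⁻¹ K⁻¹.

9.42 L

n(Cu) = 37.3 / 63.55 = 0.5869 mol, so n(e⁻) = 2 × 0.5869 = 1.174 mol.
The cells are in series, so the same 1.174 mol of electrons passes through the second cell.
2 H₂O → O₂ + 4 H⁺ + 4 e⁻ — 4 mol e⁻ per mol O₂, so n(O₂) = 1.174/4 = 0.2935 mol.
V = nRT/P = (0.2935 × 8.314 × 342) / (88.6 × 10³) = 0.00942 m³ = 9.42 L.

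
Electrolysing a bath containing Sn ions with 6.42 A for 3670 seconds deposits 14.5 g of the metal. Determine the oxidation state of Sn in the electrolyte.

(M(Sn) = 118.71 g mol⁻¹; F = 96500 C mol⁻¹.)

+2

Q = I·t = 6.420 A × 3670.0 s = 23560 C, so n(e⁻) = 23560/96500 = 0.2442 mol.
n(Sn) deposited = 14.5 / 118.71 = 0.1221 mol.
Electrons per atom = n(e⁻)/n(Sn) = 0.2442 / 0.1221 = 2.00 ≈ 2, so the ion is Sn²⁺.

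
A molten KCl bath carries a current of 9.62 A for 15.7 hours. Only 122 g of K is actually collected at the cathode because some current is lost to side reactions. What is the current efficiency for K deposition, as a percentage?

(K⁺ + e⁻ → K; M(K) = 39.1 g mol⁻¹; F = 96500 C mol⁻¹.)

55.4 %

Q = I·t = 9.620 × 56520 = 543700 C; n(e⁻) = 543700/96500 = 5.634 mol.
Theoretical n(K) = n(e⁻)/1 = 5.634 mol, i.e. m_theo = 5.634 × 39.1 = 220.3 g.
Efficiency = m_actual / m_theo = 122 / 220.3 = 55.4 %.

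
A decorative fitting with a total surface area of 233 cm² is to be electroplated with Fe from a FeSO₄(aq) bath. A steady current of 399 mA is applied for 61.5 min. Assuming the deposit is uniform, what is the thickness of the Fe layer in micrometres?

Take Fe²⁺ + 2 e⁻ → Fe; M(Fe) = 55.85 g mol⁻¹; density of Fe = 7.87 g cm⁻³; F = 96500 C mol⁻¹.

Q = I·t = 0.3990 × 3690.0 = 1472 C; n(e⁻) = 0.01526 mol.
n(Fe) = n(e⁻)/2 = 0.007629 mol, so m = 0.007629 × 55.85 = 0.4261 g.
Volume = m/ρ = 0.4261 / 7.87 = 0.05414 cm³.
Thickness = V/A = 0.05414 / 233 = 2.32 × 10⁻⁴ cm = 2.32 μm.

2.32 μm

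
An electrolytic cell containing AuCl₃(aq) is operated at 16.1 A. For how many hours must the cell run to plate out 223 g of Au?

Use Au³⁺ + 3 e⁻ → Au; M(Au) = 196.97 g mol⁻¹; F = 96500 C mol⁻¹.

n(Au) = m/M = 223 / 196.97 = 1.132 mol.
Each Au atom requires 3 electrons, so n(e⁻) = 3 × 1.132 = 3.396 mol.
Q = n(e⁻)·F = 3.396 × 96500 = 327800 C.
t = Q/I = 327800 / 16.10 A = 20360 s = 5.65 h.

5.65 h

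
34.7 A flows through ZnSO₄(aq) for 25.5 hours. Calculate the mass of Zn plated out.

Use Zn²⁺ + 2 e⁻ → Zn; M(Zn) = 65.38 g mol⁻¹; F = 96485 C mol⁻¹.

Q = I·t = 34.70 A × 91800 s = 3185000 C.
n(e⁻) = Q/F = 3185000 / 96485 = 33.02 mol.
Zn²⁺ + 2 e⁻ → Zn, so n(Zn) = n(e⁻)/2 = 16.51 mol.
m = n·M = 16.51 × 65.38 = 1080 g.

1080 g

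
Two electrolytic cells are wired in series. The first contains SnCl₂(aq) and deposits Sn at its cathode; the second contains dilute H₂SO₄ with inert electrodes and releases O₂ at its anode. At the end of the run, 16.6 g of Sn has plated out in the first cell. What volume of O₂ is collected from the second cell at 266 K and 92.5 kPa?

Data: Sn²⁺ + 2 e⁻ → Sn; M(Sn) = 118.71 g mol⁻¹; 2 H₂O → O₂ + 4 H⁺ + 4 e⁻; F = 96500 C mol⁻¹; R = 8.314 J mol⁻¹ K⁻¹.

1.67 L

n(Sn) = 16.6 / 118.71 = 0.1398 mol, so n(e⁻) = 2 × 0.1398 = 0.2797 mol.
The cells are in series, so the same 0.2797 mol of electrons passes through the second cell.
2 H₂O → O₂ + 4 H⁺ + 4 e⁻ — 4 mol e⁻ per mol O₂, so n(O₂) = 0.2797/4 = 0.06992 mol.
V = nRT/P = (0.06992 × 8.314 × 266) / (92.5 × 10³) = 0.00167 m³ = 1.67 L.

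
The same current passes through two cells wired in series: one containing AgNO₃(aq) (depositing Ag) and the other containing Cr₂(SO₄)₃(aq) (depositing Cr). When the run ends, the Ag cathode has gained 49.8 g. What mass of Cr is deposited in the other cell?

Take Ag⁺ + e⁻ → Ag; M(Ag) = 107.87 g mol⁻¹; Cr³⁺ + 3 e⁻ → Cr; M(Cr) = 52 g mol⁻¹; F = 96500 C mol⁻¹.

8.00 g

n(Ag) = 49.8 / 107.87 = 0.4617 mol.
Since Ag⁺ + e⁻ → Ag, n(e⁻) passed = 1 × 0.4617 = 0.4617 mol.
Cells in series carry the same charge, so the same 0.4617 mol of electrons passes through cell 2.
Cr³⁺ + 3 e⁻ → Cr, so n(Cr) = 0.4617 / 3 = 0.1539 mol.
m(Cr) = 0.1539 × 52 = 8.00 g.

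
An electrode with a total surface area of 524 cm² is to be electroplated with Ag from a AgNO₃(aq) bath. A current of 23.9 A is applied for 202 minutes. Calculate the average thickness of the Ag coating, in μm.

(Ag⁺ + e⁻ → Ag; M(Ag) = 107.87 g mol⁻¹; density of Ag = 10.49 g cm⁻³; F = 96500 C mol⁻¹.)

589 μm

Q = I·t = 23.90 × 12120 = 289700 C; n(e⁻) = 3.002 mol.
n(Ag) = n(e⁻)/1 = 3.002 mol, so m = 3.002 × 107.87 = 323.8 g.
Volume = m/ρ = 323.8 / 10.49 = 30.87 cm³.
Thickness = V/A = 30.87 / 524 = 0.0589 cm = 589 μm.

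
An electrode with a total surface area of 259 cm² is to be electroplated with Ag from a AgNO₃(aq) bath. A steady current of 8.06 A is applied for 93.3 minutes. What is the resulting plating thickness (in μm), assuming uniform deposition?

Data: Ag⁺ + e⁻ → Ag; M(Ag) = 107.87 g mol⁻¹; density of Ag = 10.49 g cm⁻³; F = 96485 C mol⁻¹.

186 μm

Q = I·t = 8.060 × 5598.0 = 45120 C; n(e⁻) = 0.4676 mol.
n(Ag) = n(e⁻)/1 = 0.4676 mol, so m = 0.4676 × 107.87 = 50.44 g.
Volume = m/ρ = 50.44 / 10.49 = 4.809 cm³.
Thickness = V/A = 4.809 / 259 = 0.0186 cm = 186 μm.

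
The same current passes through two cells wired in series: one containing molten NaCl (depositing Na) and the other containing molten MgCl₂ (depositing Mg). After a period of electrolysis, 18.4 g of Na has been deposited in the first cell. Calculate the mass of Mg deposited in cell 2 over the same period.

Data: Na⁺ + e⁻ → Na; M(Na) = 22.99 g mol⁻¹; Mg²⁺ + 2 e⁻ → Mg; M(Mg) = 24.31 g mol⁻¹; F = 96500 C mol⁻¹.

9.73 g

n(Na) = 18.4 / 22.99 = 0.8003 mol.
Since Na⁺ + e⁻ → Na, n(e⁻) passed = 1 × 0.8003 = 0.8003 mol.
Cells in series carry the same charge, so the same 0.8003 mol of electrons passes through cell 2.
Mg²⁺ + 2 e⁻ → Mg, so n(Mg) = 0.8003 / 2 = 0.4002 mol.
m(Mg) = 0.4002 × 24.31 = 9.73 g.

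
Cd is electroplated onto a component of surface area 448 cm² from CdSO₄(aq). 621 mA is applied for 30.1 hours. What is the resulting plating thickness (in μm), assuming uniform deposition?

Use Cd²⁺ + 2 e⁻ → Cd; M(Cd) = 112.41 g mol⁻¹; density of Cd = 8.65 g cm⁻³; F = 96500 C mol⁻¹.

101 μm

Q = I·t = 0.6210 × 108360 = 67290 C; n(e⁻) = 0.6973 mol.
n(Cd) = n(e⁻)/2 = 0.3487 mol, so m = 0.3487 × 112.41 = 39.19 g.
Volume = m/ρ = 39.19 / 8.65 = 4.531 cm³.
Thickness = V/A = 4.531 / 448 = 0.0101 cm = 101 μm.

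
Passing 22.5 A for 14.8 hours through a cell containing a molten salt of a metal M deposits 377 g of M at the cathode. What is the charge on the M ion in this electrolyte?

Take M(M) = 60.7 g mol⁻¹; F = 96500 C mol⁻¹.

+2

Q = I·t = 22.50 A × 53280 s = 1199000 C, so n(e⁻) = 1199000/96500 = 12.42 mol.
n(M) deposited = 377 / 60.7 = 6.211 mol.
Electrons per atom = n(e⁻)/n(M) = 12.42 / 6.211 = 2.00 ≈ 2, so the ion is M²⁺.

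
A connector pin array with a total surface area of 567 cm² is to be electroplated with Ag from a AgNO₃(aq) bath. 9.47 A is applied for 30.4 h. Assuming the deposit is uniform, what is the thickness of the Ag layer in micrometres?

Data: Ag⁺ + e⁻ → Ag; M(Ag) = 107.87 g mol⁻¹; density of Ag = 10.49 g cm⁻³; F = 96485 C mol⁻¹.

Q = I·t = 9.470 × 109440 = 1036000 C; n(e⁻) = 10.74 mol.
n(Ag) = n(e⁻)/1 = 10.74 mol, so m = 10.74 × 107.87 = 1159 g.
Volume = m/ρ = 1159 / 10.49 = 110.5 cm³.
Thickness = V/A = 110.5 / 567 = 0.195 cm = 1950 μm.

1950 μm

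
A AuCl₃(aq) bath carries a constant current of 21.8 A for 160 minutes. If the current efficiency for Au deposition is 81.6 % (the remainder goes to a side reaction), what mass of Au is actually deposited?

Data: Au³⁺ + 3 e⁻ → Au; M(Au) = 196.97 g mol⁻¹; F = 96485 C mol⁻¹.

116 g

Q = I·t = 21.80 × 9600.0 = 209300 C.
n(e⁻) = 209300/96485 = 2.169 mol; theoretically n(Au) = 2.169/3 = 0.7230 mol, m_theo = 142.4 g.
At 81.6 % efficiency, m_actual = 0.816 × 142.4 = 116 g.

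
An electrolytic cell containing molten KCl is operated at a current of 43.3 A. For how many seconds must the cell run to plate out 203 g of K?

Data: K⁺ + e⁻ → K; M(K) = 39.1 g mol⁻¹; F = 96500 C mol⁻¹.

11600 s

n(K) = m/M = 203 / 39.1 = 5.192 mol.
Each K atom requires 1 electron, so n(e⁻) = 1 × 5.192 = 5.192 mol.
Q = n(e⁻)·F = 5.192 × 96500 = 501000 C.
t = Q/I = 501000 / 43.30 A = 11570 s.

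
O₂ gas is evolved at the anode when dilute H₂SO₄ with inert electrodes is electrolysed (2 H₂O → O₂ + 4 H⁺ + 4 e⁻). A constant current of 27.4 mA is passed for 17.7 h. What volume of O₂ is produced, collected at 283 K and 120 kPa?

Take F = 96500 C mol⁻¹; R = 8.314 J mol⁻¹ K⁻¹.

Q = I·t = 0.02740 A × 63720 s = 1746 C.
n(e⁻) = Q/F = 1746 / 96500 = 0.01809 mol.
4 electrons are transferred per O₂ molecule, so n(O₂) = 0.01809 / 4 = 0.004523 mol.
V = nRT/P = (0.004523 × 8.314 × 283) / (120 × 10³ Pa) = 8.87 × 10⁻⁵ m³ = 0.0887 L.

0.0887 L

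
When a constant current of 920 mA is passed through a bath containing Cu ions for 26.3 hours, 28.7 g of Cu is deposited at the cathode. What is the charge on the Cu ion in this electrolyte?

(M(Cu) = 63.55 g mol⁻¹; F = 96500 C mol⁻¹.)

Q = I·t = 0.9200 A × 94680 s = 87110 C, so n(e⁻) = 87110/96500 = 0.9026 mol.
n(Cu) deposited = 28.7 / 63.55 = 0.4516 mol.
Electrons per atom = n(e⁻)/n(Cu) = 0.9026 / 0.4516 = 2.00 ≈ 2, so the ion is Cu²⁺.

+2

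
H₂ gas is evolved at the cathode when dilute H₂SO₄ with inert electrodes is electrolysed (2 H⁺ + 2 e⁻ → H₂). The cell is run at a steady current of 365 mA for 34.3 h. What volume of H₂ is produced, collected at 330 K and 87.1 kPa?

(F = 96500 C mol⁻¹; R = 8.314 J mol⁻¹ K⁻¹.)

7.36 L

Q = I·t = 0.3650 A × 123480 s = 45070 C.
n(e⁻) = Q/F = 45070 / 96500 = 0.4670 mol.
2 electrons are transferred per H₂ molecule, so n(H₂) = 0.4670 / 2 = 0.2335 mol.
V = nRT/P = (0.2335 × 8.314 × 330) / (87.1 × 10³ Pa) = 0.00736 m³ = 7.36 L.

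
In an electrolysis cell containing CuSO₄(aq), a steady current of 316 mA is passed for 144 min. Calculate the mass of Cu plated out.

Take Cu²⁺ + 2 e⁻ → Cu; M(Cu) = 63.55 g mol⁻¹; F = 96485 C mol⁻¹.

0.899 g

Q = I·t = 0.3160 A × 8640.0 s = 2730 C.
n(e⁻) = Q/F = 2730 / 96485 = 0.02830 mol.
Cu²⁺ + 2 e⁻ → Cu, so n(Cu) = n(e⁻)/2 = 0.01415 mol.
m = n·M = 0.01415 × 63.55 = 0.899 g.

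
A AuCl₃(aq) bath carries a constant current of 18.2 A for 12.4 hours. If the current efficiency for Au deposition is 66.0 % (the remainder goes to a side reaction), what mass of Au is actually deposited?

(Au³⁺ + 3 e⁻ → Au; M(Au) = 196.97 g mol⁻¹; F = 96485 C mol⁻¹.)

Q = I·t = 18.20 × 44640 = 812400 C.
n(e⁻) = 812400/96485 = 8.420 mol; theoretically n(Au) = 8.420/3 = 2.807 mol, m_theo = 552.9 g.
At 66.0 % efficiency, m_actual = 0.660 × 552.9 = 365 g.

365 g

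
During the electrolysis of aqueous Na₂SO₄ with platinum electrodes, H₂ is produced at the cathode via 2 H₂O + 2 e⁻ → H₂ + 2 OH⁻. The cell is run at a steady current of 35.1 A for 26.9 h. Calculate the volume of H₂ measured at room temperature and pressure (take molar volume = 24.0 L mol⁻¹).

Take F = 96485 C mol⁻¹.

Q = I·t = 35.10 A × 96840 s = 3399000 C.
n(e⁻) = Q/F = 3399000 / 96485 = 35.23 mol.
2 electrons are transferred per H₂ molecule, so n(H₂) = 35.23 / 2 = 17.61 mol.
V = n × V_m = 17.61 × 24.0 = 423 L.

423 L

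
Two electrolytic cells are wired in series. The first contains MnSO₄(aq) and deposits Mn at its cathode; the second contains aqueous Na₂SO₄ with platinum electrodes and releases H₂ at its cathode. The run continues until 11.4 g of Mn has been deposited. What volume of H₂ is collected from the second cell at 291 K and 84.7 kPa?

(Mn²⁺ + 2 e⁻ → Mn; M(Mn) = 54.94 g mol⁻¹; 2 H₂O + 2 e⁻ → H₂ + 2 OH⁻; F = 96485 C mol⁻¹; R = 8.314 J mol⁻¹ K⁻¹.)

n(Mn) = 11.4 / 54.94 = 0.2075 mol, so n(e⁻) = 2 × 0.2075 = 0.4150 mol.
The cells are in series, so the same 0.4150 mol of electrons passes through the second cell.
2 H₂O + 2 e⁻ → H₂ + 2 OH⁻ — 2 mol e⁻ per mol H₂, so n(H₂) = 0.4150/2 = 0.2075 mol.
V = nRT/P = (0.2075 × 8.314 × 291) / (84.7 × 10³) = 0.00593 m³ = 5.93 L.

5.93 L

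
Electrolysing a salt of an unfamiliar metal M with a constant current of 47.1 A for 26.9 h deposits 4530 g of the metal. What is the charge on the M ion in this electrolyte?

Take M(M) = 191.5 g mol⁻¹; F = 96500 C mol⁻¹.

+2

Q = I·t = 47.10 A × 96840 s = 4561000 C, so n(e⁻) = 4561000/96500 = 47.27 mol.
n(M) deposited = 4530 / 191.5 = 23.66 mol.
Electrons per atom = n(e⁻)/n(M) = 47.27 / 23.66 = 2.00 ≈ 2, so the ion is M²⁺.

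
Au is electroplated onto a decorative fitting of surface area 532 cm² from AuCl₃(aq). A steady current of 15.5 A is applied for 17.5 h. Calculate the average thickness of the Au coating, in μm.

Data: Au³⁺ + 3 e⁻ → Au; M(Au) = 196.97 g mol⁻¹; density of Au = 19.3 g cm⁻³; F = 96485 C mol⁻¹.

Q = I·t = 15.50 × 63000 = 976500 C; n(e⁻) = 10.12 mol.
n(Au) = n(e⁻)/3 = 3.374 mol, so m = 3.374 × 196.97 = 664.5 g.
Volume = m/ρ = 664.5 / 19.3 = 34.43 cm³.
Thickness = V/A = 34.43 / 532 = 0.0647 cm = 647 μm.

647 μm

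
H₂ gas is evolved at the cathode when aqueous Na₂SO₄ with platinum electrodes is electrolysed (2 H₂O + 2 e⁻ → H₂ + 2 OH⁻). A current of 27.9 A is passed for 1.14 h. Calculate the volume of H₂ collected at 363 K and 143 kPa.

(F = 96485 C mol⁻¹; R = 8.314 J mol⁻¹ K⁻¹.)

Q = I·t = 27.90 A × 4104.0 s = 114500 C.
n(e⁻) = Q/F = 114500 / 96485 = 1.187 mol.
2 electrons are transferred per H₂ molecule, so n(H₂) = 1.187 / 2 = 0.5934 mol.
V = nRT/P = (0.5934 × 8.314 × 363) / (143 × 10³ Pa) = 0.0125 m³ = 12.5 L.

12.5 L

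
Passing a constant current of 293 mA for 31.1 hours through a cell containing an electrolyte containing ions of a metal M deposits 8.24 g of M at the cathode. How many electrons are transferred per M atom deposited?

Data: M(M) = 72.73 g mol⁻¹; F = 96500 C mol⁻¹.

3

Q = I·t = 0.2930 A × 111960 s = 32800 C, so n(e⁻) = 32800/96500 = 0.3399 mol.
n(M) deposited = 8.24 / 72.73 = 0.1133 mol.
Electrons per atom = n(e⁻)/n(M) = 0.3399 / 0.1133 = 3.00 ≈ 3, so the ion is M³⁺.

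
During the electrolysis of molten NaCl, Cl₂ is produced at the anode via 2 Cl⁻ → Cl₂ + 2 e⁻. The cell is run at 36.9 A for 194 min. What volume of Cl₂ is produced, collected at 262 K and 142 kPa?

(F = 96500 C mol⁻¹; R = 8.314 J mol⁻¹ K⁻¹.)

34.1 L

Q = I·t = 36.90 A × 11640 s = 429500 C.
n(e⁻) = Q/F = 429500 / 96500 = 4.451 mol.
2 electrons are transferred per Cl₂ molecule, so n(Cl₂) = 4.451 / 2 = 2.225 mol.
V = nRT/P = (2.225 × 8.314 × 262) / (142 × 10³ Pa) = 0.0341 m³ = 34.1 L.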